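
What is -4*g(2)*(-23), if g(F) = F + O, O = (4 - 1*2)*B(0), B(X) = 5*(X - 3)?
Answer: -2576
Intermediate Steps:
B(X) = -15 + 5*X (B(X) = 5*(-3 + X) = -15 + 5*X)
O = -30 (O = (4 - 1*2)*(-15 + 5*0) = (4 - 2)*(-15 + 0) = 2*(-15) = -30)
g(F) = -30 + F (g(F) = F - 30 = -30 + F)
-4*g(2)*(-23) = -4*(-30 + 2)*(-23) = -4*(-28)*(-23) = 112*(-23) = -2576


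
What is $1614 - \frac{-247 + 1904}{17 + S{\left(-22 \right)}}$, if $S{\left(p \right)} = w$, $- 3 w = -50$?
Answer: $\frac{158043}{101} \approx 1564.8$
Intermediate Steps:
$w = \frac{50}{3}$ ($w = \left(- \frac{1}{3}\right) \left(-50\right) = \frac{50}{3} \approx 16.667$)
$S{\left(p \right)} = \frac{50}{3}$
$1614 - \frac{-247 + 1904}{17 + S{\left(-22 \right)}} = 1614 - \frac{-247 + 1904}{17 + \frac{50}{3}} = 1614 - \frac{1657}{\frac{101}{3}} = 1614 - 1657 \cdot \frac{3}{101} = 1614 - \frac{4971}{101} = \frac{158043}{101}$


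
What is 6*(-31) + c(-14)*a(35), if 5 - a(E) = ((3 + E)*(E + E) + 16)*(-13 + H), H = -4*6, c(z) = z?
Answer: -1386424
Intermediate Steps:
H = -24
a(E) = 597 + 74*E*(3 + E) (a(E) = 5 - ((3 + E)*(E + E) + 16)*(-13 - 24) = 5 - ((3 + E)*(2*E) + 16)*(-37) = 5 - (2*E*(3 + E) + 16)*(-37) = 5 - (16 + 2*E*(3 + E))*(-37) = 5 - (-592 - 74*E*(3 + E)) = 5 + (592 + 74*E*(3 + E)) = 597 + 74*E*(3 + E))
6*(-31) + c(-14)*a(35) = 6*(-31) - 14*(597 + 74*35² + 222*35) = -186 - 14*(597 + 74*1225 + 7770) = -186 - 14*(597 + 90650 + 7770) = -186 - 14*99017 = -186 - 1386238 = -1386424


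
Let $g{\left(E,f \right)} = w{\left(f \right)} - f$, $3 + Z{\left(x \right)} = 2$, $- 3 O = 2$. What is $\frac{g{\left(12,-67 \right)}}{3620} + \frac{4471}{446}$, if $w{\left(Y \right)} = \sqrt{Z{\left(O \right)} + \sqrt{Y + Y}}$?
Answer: $\frac{8107451}{807260} + \frac{\sqrt{-1 + i \sqrt{134}}}{3620} \approx 10.044 + 0.00069389 i$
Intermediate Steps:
$O = - \frac{2}{3}$ ($O = \left(- \frac{1}{3}\right) 2 = - \frac{2}{3} \approx -0.66667$)
$Z{\left(x \right)} = -1$ ($Z{\left(x \right)} = -3 + 2 = -1$)
$w{\left(Y \right)} = \sqrt{-1 + \sqrt{2} \sqrt{Y}}$ ($w{\left(Y \right)} = \sqrt{-1 + \sqrt{Y + Y}} = \sqrt{-1 + \sqrt{2 Y}} = \sqrt{-1 + \sqrt{2} \sqrt{Y}}$)
$g{\left(E,f \right)} = \sqrt{-1 + \sqrt{2} \sqrt{f}} - f$
$\frac{g{\left(12,-67 \right)}}{3620} + \frac{4471}{446} = \frac{\sqrt{-1 + \sqrt{2} \sqrt{-67}} - -67}{3620} + \frac{4471}{446} = \left(\sqrt{-1 + \sqrt{2} i \sqrt{67}} + 67\right) \frac{1}{3620} + 4471 \cdot \frac{1}{446} = \left(\sqrt{-1 + i \sqrt{134}} + 67\right) \frac{1}{3620} + \frac{4471}{446} = \left(67 + \sqrt{-1 + i \sqrt{134}}\right) \frac{1}{3620} + \frac{4471}{446} = \left(\frac{67}{3620} + \frac{\sqrt{-1 + i \sqrt{134}}}{3620}\right) + \frac{4471}{446} = \frac{8107451}{807260} + \frac{\sqrt{-1 + i \sqrt{134}}}{3620}$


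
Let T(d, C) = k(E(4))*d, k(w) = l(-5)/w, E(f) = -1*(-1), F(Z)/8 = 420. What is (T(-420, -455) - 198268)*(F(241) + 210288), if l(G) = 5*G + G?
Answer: -39667596864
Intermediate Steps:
F(Z) = 3360 (F(Z) = 8*420 = 3360)
l(G) = 6*G
E(f) = 1
k(w) = -30/w (k(w) = (6*(-5))/w = -30/w)
T(d, C) = -30*d (T(d, C) = (-30/1)*d = (-30*1)*d = -30*d)
(T(-420, -455) - 198268)*(F(241) + 210288) = (-30*(-420) - 198268)*(3360 + 210288) = (12600 - 198268)*213648 = -185668*213648 = -39667596864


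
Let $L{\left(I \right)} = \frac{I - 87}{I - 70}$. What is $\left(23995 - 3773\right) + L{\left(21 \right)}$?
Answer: $\frac{990944}{49} \approx 20223.0$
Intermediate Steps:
$L{\left(I \right)} = \frac{-87 + I}{-70 + I}$
$\left(23995 - 3773\right) + L{\left(21 \right)} = \left(23995 - 3773\right) + \frac{-87 + 21}{-70 + 21} = 20222 + \frac{1}{-49} \left(-66\right) = 20222 - - \frac{66}{49} = 20222 + \frac{66}{49} = \frac{990944}{49}$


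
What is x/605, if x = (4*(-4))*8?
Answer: -128/605 ≈ -0.21157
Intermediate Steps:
x = -128 (x = -16*8 = -128)
x/605 = -128/605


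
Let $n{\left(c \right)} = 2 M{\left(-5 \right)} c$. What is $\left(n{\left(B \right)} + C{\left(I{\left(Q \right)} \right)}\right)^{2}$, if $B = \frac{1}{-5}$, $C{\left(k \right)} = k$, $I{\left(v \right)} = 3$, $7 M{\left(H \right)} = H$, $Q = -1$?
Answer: $\frac{529}{49} \approx 10.796$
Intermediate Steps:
$M{\left(H \right)} = \frac{H}{7}$
$B = - \frac{1}{5} \approx -0.2$
$n{\left(c \right)} = - \frac{10 c}{7}$ ($n{\left(c \right)} = 2 \cdot \frac{1}{7} \left(-5\right) c = 2 \left(- \frac{5}{7}\right) c = - \frac{10 c}{7}$)
$\left(n{\left(B \right)} + C{\left(I{\left(Q \right)} \right)}\right)^{2} = \left(\left(- \frac{10}{7}\right) \left(- \frac{1}{5}\right) + 3\right)^{2} = \left(\frac{2}{7} + 3\right)^{2} = \left(\frac{23}{7}\right)^{2} = \frac{529}{49}$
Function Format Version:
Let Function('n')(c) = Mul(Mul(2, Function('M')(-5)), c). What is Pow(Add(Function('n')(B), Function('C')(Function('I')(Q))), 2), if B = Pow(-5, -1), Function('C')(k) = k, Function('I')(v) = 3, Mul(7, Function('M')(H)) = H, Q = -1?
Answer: Rational(529, 49) ≈ 10.796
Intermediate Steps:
Function('M')(H) = Mul(Rational(1, 7), H)
B = Rational(-1, 5) ≈ -0.20000
Function('n')(c) = Mul(Rational(-10, 7), c) (Function('n')(c) = Mul(Mul(2, Mul(Rational(1, 7), -5)), c) = Mul(Mul(2, Rational(-5, 7)), c) = Mul(Rational(-10, 7), c))
Pow(Add(Function('n')(B), Function('C')(Function('I')(Q))), 2) = Pow(Add(Mul(Rational(-10, 7), Rational(-1, 5)), 3), 2) = Pow(Add(Rational(2, 7), 3), 2) = Pow(Rational(23, 7), 2) = Rational(529, 49)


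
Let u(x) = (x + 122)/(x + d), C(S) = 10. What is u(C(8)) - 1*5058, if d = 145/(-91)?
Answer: -1285786/255 ≈ -5042.3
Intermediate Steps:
d = -145/91 (d = 145*(-1/91) = -145/91 ≈ -1.5934)
u(x) = (122 + x)/(-145/91 + x) (u(x) = (x + 122)/(x - 145/91) = (122 + x)/(-145/91 + x))
u(C(8)) - 1*5058 = 91*(122 + 10)/(-145 + 91*10) - 1*5058 = 91*132/(-145 + 910) - 5058 = 91*132/765 - 5058 = 91*(1/765)*132 - 5058 = 4004/255 - 5058 = -1285786/255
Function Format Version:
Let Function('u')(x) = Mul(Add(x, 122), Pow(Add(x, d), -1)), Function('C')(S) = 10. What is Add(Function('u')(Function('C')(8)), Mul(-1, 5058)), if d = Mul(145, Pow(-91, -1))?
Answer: Rational(-1285786, 255) ≈ -5042.3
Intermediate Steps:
d = Rational(-145, 91) (d = Mul(145, Rational(-1, 91)) = Rational(-145, 91) ≈ -1.5934)
Function('u')(x) = Mul(Pow(Add(Rational(-145, 91), x), -1), Add(122, x)) (Function('u')(x) = Mul(Add(x, 122), Pow(Add(x, Rational(-145, 91)), -1)) = Mul(Add(122, x), Pow(Add(Rational(-145, 91), x), -1)) = Mul(Pow(Add(Rational(-145, 91), x), -1), Add(122, x)))
Add(Function('u')(Function('C')(8)), Mul(-1, 5058)) = Add(Mul(91, Pow(Add(-145, Mul(91, 10)), -1), Add(122, 10)), Mul(-1, 5058)) = Add(Mul(91, Pow(Add(-145, 910), -1), 132), -5058) = Add(Mul(91, Pow(765, -1), 132), -5058) = Add(Mul(91, Rational(1, 765), 132), -5058) = Add(Rational(4004, 255), -5058) = Rational(-1285786, 255)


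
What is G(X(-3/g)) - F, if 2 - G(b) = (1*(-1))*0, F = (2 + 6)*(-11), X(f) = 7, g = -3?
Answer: 90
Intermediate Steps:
F = -88 (F = 8*(-11) = -88)
G(b) = 2 (G(b) = 2 - 1*(-1)*0 = 2 - (-1)*0 = 2 - 1*0 = 2 + 0 = 2)
G(X(-3/g)) - F = 2 - 1*(-88) = 2 + 88 = 90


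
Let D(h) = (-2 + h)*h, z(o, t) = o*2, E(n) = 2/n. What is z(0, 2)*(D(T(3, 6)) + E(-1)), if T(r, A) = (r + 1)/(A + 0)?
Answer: 0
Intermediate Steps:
z(o, t) = 2*o
T(r, A) = (1 + r)/A
D(h) = h*(-2 + h)
z(0, 2)*(D(T(3, 6)) + E(-1)) = (2*0)*(((1 + 3)/6)*(-2 + (1 + 3)/6) + 2/(-1)) = 0*(((1/6)*4)*(-2 + (1/6)*4) + 2*(-1)) = 0*(2*(-2 + 2/3)/3 - 2) = 0*((2/3)*(-4/3) - 2) = 0*(-8/9 - 2) = 0*(-26/9) = 0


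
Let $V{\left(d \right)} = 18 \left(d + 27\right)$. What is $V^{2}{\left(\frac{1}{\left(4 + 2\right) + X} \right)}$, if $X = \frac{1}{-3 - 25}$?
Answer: $\frac{6669335556}{27889} \approx 2.3914 \cdot 10^{5}$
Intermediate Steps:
$X = - \frac{1}{28}$ ($X = \frac{1}{-28} = - \frac{1}{28} \approx -0.035714$)
$V{\left(d \right)} = 486 + 18 d$ ($V{\left(d \right)} = 18 \left(27 + d\right) = 486 + 18 d$)
$V^{2}{\left(\frac{1}{\left(4 + 2\right) + X} \right)} = \left(486 + \frac{18}{\left(4 + 2\right) - \frac{1}{28}}\right)^{2} = \left(486 + \frac{18}{6 - \frac{1}{28}}\right)^{2} = \left(486 + \frac{18}{\frac{167}{28}}\right)^{2} = \left(486 + 18 \cdot \frac{28}{167}\right)^{2} = \left(486 + \frac{504}{167}\right)^{2} = \left(\frac{81666}{167}\right)^{2} = \frac{6669335556}{27889}$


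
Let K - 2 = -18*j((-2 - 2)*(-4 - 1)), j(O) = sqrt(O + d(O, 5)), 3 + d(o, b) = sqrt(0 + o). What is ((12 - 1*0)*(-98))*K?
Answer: -2352 + 21168*sqrt(17 + 2*sqrt(5)) ≈ 95736.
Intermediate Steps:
d(o, b) = -3 + sqrt(o) (d(o, b) = -3 + sqrt(0 + o) = -3 + sqrt(o))
j(O) = sqrt(-3 + O + sqrt(O)) (j(O) = sqrt(O + (-3 + sqrt(O))) = sqrt(-3 + O + sqrt(O)))
K = 2 - 18*sqrt(17 + 2*sqrt(5)) (K = 2 - 18*sqrt(-3 + (-2 - 2)*(-4 - 1) + sqrt((-2 - 2)*(-4 - 1))) = 2 - 18*sqrt(-3 - 4*(-5) + sqrt(-4*(-5))) = 2 - 18*sqrt(-3 + 20 + sqrt(20)) = 2 - 18*sqrt(-3 + 20 + 2*sqrt(5)) = 2 - 18*sqrt(17 + 2*sqrt(5)) ≈ -81.408)
((12 - 1*0)*(-98))*K = ((12 - 1*0)*(-98))*(2 - 18*sqrt(17 + 2*sqrt(5))) = ((12 + 0)*(-98))*(2 - 18*sqrt(17 + 2*sqrt(5))) = (12*(-98))*(2 - 18*sqrt(17 + 2*sqrt(5))) = -1176*(2 - 18*sqrt(17 + 2*sqrt(5))) = -2352 + 21168*sqrt(17 + 2*sqrt(5))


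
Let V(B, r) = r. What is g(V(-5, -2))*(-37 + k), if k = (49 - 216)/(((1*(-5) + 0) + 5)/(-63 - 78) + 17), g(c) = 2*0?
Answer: 0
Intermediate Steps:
g(c) = 0
k = -167/17 (k = -167/(((-5 + 0) + 5)/(-141) + 17) = -167/((-5 + 5)*(-1/141) + 17) = -167/(0*(-1/141) + 17) = -167/(0 + 17) = -167/17 ≈ -9.8235)
g(V(-5, -2))*(-37 + k) = 0*(-37 - 167/17) = 0*(-796/17) = 0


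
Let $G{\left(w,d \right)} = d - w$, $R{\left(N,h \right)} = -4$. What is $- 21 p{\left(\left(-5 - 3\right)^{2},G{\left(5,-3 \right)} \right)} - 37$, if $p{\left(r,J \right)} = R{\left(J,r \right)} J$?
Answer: $-709$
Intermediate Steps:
$p{\left(r,J \right)} = - 4 J$
$- 21 p{\left(\left(-5 - 3\right)^{2},G{\left(5,-3 \right)} \right)} - 37 = - 21 \left(- 4 \left(-3 - 5\right)\right) - 37 = - 21 \left(\left(-4\right) \left(-8\right)\right) - 37 = \left(-21\right) 32 - 37 = -672 - 37 = -709$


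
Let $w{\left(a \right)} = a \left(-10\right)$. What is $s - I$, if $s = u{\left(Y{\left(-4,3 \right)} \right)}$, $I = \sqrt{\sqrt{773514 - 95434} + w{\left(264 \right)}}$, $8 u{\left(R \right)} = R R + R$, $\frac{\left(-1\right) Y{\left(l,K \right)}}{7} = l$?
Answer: $\frac{203}{2} - 2 \sqrt{-660 + 2 \sqrt{10595}} \approx 101.5 - 42.621 i$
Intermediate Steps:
$w{\left(a \right)} = - 10 a$
$Y{\left(l,K \right)} = - 7 l$
$u{\left(R \right)} = \frac{R}{8} + \frac{R^{2}}{8}$ ($u{\left(R \right)} = \frac{R R + R}{8} = \frac{R^{2} + R}{8} = \frac{R + R^{2}}{8} = \frac{R}{8} + \frac{R^{2}}{8}$)
$I = \sqrt{-2640 + 8 \sqrt{10595}}$ ($I = \sqrt{\sqrt{773514 - 95434} - 2640} = \sqrt{\sqrt{678080} - 2640} = \sqrt{8 \sqrt{10595} - 2640} = \sqrt{-2640 + 8 \sqrt{10595}} \approx 42.621 i$)
$s = \frac{203}{2}$ ($s = \frac{\left(-7\right) \left(-4\right) \left(1 - -28\right)}{8} = \frac{1}{8} \cdot 28 \left(1 + 28\right) = \frac{1}{8} \cdot 28 \cdot 29 = \frac{203}{2} \approx 101.5$)
$s - I = \frac{203}{2} - 2 \sqrt{-660 + 2 \sqrt{10595}}$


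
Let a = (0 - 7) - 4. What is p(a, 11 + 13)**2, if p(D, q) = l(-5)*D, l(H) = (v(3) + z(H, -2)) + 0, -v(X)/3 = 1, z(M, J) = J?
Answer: 3025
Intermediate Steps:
a = -11 (a = -7 - 4 = -11)
v(X) = -3 (v(X) = -3*1 = -3)
l(H) = -5 (l(H) = (-3 - 2) + 0 = -5 + 0 = -5)
p(D, q) = -5*D
p(a, 11 + 13)**2 = (-5*(-11))**2 = 55**2 = 3025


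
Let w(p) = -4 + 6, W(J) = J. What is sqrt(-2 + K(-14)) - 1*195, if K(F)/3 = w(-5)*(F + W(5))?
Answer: -195 + 2*I*sqrt(14) ≈ -195.0 + 7.4833*I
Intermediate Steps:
w(p) = 2
K(F) = 30 + 6*F (K(F) = 3*(2*(F + 5)) = 3*(2*(5 + F)) = 3*(10 + 2*F) = 30 + 6*F)
sqrt(-2 + K(-14)) - 1*195 = sqrt(-2 + (30 + 6*(-14))) - 1*195 = sqrt(-2 + (30 - 84)) - 195 = sqrt(-2 - 54) - 195 = sqrt(-56) - 195 = 2*I*sqrt(14) - 195 = -195 + 2*I*sqrt(14)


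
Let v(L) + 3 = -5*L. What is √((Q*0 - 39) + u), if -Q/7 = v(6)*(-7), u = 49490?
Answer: √49451 ≈ 222.38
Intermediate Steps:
v(L) = -3 - 5*L
Q = -1617 (Q = -7*(-3 - 5*6)*(-7) = -7*(-3 - 30)*(-7) = -(-231)*(-7) = -7*231 = -1617)
√((Q*0 - 39) + u) = √((-1617*0 - 39) + 49490) = √((0 - 39) + 49490) = √(-39 + 49490) = √49451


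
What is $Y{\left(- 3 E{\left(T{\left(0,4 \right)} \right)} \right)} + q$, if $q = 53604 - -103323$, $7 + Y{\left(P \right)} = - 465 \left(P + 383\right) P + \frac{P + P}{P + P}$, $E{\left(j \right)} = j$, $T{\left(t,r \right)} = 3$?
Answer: $1722111$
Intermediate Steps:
$Y{\left(P \right)} = -6 + P \left(-178095 - 465 P\right)$ ($Y{\left(P \right)} = -7 + \left(- 465 \left(P + 383\right) P + \frac{P + P}{P + P}\right) = -7 + \left(- 465 \left(383 + P\right) P + \frac{2 P}{2 P}\right) = -7 + \left(\left(-178095 - 465 P\right) P + 2 P \frac{1}{2 P}\right) = -7 + \left(P \left(-178095 - 465 P\right) + 1\right) = -7 + \left(1 + P \left(-178095 - 465 P\right)\right) = -6 + P \left(-178095 - 465 P\right)$)
$q = 156927$ ($q = 53604 + 103323 = 156927$)
$Y{\left(- 3 E{\left(T{\left(0,4 \right)} \right)} \right)} + q = \left(-6 - 178095 \left(\left(-3\right) 3\right) - 465 \left(\left(-3\right) 3\right)^{2}\right) + 156927 = \left(-6 - -1602855 - 465 \left(-9\right)^{2}\right) + 156927 = \left(-6 + 1602855 - 37665\right) + 156927 = 1565184 + 156927 = 1722111$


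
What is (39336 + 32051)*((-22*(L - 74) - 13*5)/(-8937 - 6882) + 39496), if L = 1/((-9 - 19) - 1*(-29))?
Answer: 44601575552321/15819 ≈ 2.8195e+9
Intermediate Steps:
L = 1 (L = 1/(-28 + 29) = 1/1 = 1)
(39336 + 32051)*((-22*(L - 74) - 13*5)/(-8937 - 6882) + 39496) = (39336 + 32051)*((-22*(1 - 74) - 13*5)/(-8937 - 6882) + 39496) = 71387*((-22*(-73) - 65)/(-15819) + 39496) = 71387*((1606 - 65)*(-1/15819) + 39496) = 71387*(1541*(-1/15819) + 39496) = 71387*(-1541/15819 + 39496) = 71387*(624785683/15819) = 44601575552321/15819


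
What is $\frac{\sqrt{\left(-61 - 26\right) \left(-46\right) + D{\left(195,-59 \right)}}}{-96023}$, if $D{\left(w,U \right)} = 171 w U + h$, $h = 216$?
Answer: $- \frac{i \sqrt{1963137}}{96023} \approx - 0.014592 i$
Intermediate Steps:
$D{\left(w,U \right)} = 216 + 171 U w$ ($D{\left(w,U \right)} = 171 w U + 216 = 171 U w + 216 = 216 + 171 U w$)
$\frac{\sqrt{\left(-61 - 26\right) \left(-46\right) + D{\left(195,-59 \right)}}}{-96023} = \frac{\sqrt{\left(-61 - 26\right) \left(-46\right) + \left(216 + 171 \left(-59\right) 195\right)}}{-96023} = \sqrt{\left(-87\right) \left(-46\right) + \left(216 - 1967355\right)} \left(- \frac{1}{96023}\right) = \sqrt{4002 - 1967139} \left(- \frac{1}{96023}\right) = \sqrt{-1963137} \left(- \frac{1}{96023}\right) = i \sqrt{1963137} \left(- \frac{1}{96023}\right) = - \frac{i \sqrt{1963137}}{96023}$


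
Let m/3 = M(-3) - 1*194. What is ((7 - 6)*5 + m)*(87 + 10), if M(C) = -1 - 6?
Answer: -58006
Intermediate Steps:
M(C) = -7
m = -603 (m = 3*(-7 - 1*194) = 3*(-7 - 194) = 3*(-201) = -603)
((7 - 6)*5 + m)*(87 + 10) = ((7 - 6)*5 - 603)*(87 + 10) = (1*5 - 603)*97 = (5 - 603)*97 = -598*97 = -58006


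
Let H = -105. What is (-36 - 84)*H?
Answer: 12600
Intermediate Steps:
(-36 - 84)*H = (-36 - 84)*(-105) = -120*(-105) = 12600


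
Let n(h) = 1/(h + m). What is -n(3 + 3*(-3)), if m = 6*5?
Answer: -1/24 ≈ -0.041667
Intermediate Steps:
m = 30
n(h) = 1/(30 + h) (n(h) = 1/(h + 30) = 1/(30 + h))
-n(3 + 3*(-3)) = -1/(30 + (3 + 3*(-3))) = -1/(30 + (3 - 9)) = -1/(30 - 6) = -1/24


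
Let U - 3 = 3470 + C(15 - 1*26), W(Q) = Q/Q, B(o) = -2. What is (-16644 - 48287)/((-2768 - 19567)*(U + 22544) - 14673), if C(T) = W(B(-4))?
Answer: 64931/581126703 ≈ 0.00011173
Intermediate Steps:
W(Q) = 1
C(T) = 1
U = 3474 (U = 3 + (3470 + 1) = 3 + 3471 = 3474)
(-16644 - 48287)/((-2768 - 19567)*(U + 22544) - 14673) = (-16644 - 48287)/((-2768 - 19567)*(3474 + 22544) - 14673) = -64931/(-22335*26018 - 14673) = -64931/(-581112030 - 14673) = -64931/(-581126703) = -64931*(-1/581126703) = 64931/581126703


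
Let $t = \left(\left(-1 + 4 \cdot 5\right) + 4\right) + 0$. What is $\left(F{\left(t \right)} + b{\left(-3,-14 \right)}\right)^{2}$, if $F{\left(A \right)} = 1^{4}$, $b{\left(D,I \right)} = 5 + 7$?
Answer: $169$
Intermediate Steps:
$b{\left(D,I \right)} = 12$
$t = 23$ ($t = \left(\left(-1 + 20\right) + 4\right) + 0 = \left(19 + 4\right) + 0 = 23 + 0 = 23$)
$F{\left(A \right)} = 1$
$\left(F{\left(t \right)} + b{\left(-3,-14 \right)}\right)^{2} = \left(1 + 12\right)^{2} = 13^{2} = 169$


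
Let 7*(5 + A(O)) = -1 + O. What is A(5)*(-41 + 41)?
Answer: 0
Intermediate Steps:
A(O) = -36/7 + O/7 (A(O) = -5 + (-1 + O)/7 = -5 + (-⅐ + O/7) = -36/7 + O/7)
A(5)*(-41 + 41) = (-36/7 + (⅐)*5)*(-41 + 41) = (-36/7 + 5/7)*0 = -31/7*0 = 0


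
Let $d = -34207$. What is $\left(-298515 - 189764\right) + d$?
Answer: $-522486$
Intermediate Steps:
$\left(-298515 - 189764\right) + d = \left(-298515 - 189764\right) - 34207 = -488279 - 34207 = -522486$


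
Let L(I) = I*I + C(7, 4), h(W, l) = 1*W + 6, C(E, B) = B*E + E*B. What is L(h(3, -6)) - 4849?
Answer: -4712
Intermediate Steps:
C(E, B) = 2*B*E (C(E, B) = B*E + B*E = 2*B*E)
h(W, l) = 6 + W (h(W, l) = W + 6 = 6 + W)
L(I) = 56 + I**2 (L(I) = I*I + 2*4*7 = I**2 + 56 = 56 + I**2)
L(h(3, -6)) - 4849 = (56 + (6 + 3)**2) - 4849 = (56 + 9**2) - 4849 = (56 + 81) - 4849 = 137 - 4849 = -4712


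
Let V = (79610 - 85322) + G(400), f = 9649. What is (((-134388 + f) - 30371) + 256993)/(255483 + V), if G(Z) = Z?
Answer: 101883/250171 ≈ 0.40725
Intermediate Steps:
V = -5312 (V = (79610 - 85322) + 400 = -5712 + 400 = -5312)
(((-134388 + f) - 30371) + 256993)/(255483 + V) = (((-134388 + 9649) - 30371) + 256993)/(255483 - 5312) = ((-124739 - 30371) + 256993)/250171 = (-155110 + 256993)*(1/250171) = 101883*(1/250171) = 101883/250171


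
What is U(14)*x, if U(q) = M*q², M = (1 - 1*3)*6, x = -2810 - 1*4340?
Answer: 16816800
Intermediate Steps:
x = -7150 (x = -2810 - 4340 = -7150)
M = -12 (M = (1 - 3)*6 = -2*6 = -12)
U(q) = -12*q²
U(14)*x = -12*14²*(-7150) = -12*196*(-7150) = -2352*(-7150) = 16816800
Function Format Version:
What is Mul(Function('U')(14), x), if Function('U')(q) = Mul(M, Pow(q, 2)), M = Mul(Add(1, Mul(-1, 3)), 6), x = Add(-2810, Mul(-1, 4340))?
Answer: 16816800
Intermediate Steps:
x = -7150 (x = Add(-2810, -4340) = -7150)
M = -12 (M = Mul(Add(1, -3), 6) = Mul(-2, 6) = -12)
Function('U')(q) = Mul(-12, Pow(q, 2))
Mul(Function('U')(14), x) = Mul(Mul(-12, Pow(14, 2)), -7150) = Mul(Mul(-12, 196), -7150) = Mul(-2352, -7150) = 16816800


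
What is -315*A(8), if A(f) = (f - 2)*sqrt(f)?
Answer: -3780*sqrt(2) ≈ -5345.7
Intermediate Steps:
A(f) = sqrt(f)*(-2 + f) (A(f) = (-2 + f)*sqrt(f) = sqrt(f)*(-2 + f))
-315*A(8) = -315*sqrt(8)*(-2 + 8) = -315*(2*sqrt(2))*6 = -315*12*sqrt(2) = -3780*sqrt(2)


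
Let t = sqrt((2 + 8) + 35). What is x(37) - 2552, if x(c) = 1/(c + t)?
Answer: -3378811/1324 - 3*sqrt(5)/1324 ≈ -2552.0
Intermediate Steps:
t = 3*sqrt(5) (t = sqrt(10 + 35) = sqrt(45) = 3*sqrt(5) ≈ 6.7082)
x(c) = 1/(c + 3*sqrt(5))
x(37) - 2552 = 1/(37 + 3*sqrt(5)) - 2552 = -2552 + 1/(37 + 3*sqrt(5))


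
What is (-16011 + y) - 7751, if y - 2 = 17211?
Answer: -6549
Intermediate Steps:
y = 17213 (y = 2 + 17211 = 17213)
(-16011 + y) - 7751 = (-16011 + 17213) - 7751 = 1202 - 7751 = -6549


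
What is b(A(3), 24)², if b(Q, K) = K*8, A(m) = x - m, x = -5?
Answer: 36864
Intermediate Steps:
A(m) = -5 - m
b(Q, K) = 8*K
b(A(3), 24)² = (8*24)² = 192² = 36864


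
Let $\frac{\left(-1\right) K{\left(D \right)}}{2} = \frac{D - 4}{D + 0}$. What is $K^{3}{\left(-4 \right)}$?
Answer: $-64$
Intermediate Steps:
$K{\left(D \right)} = - \frac{2 \left(-4 + D\right)}{D}$ ($K{\left(D \right)} = - 2 \frac{D - 4}{D + 0} = - 2 \frac{-4 + D}{D} = - \frac{2 \left(-4 + D\right)}{D}$)
$K^{3}{\left(-4 \right)} = \left(-2 + \frac{8}{-4}\right)^{3} = \left(-2 + 8 \left(- \frac{1}{4}\right)\right)^{3} = \left(-2 - 2\right)^{3} = \left(-4\right)^{3} = -64$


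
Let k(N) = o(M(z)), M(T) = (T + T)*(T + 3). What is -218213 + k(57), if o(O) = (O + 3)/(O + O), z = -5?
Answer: -8728497/40 ≈ -2.1821e+5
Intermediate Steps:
M(T) = 2*T*(3 + T) (M(T) = (2*T)*(3 + T) = 2*T*(3 + T))
o(O) = (3 + O)/(2*O) (o(O) = (3 + O)/((2*O)) = (3 + O)*(1/(2*O)) = (3 + O)/(2*O))
k(N) = 23/40 (k(N) = (3 + 2*(-5)*(3 - 5))/(2*((2*(-5)*(3 - 5)))) = (3 + 2*(-5)*(-2))/(2*((2*(-5)*(-2)))) = (1/2)*(3 + 20)/20 = (1/2)*(1/20)*23 = 23/40)
-218213 + k(57) = -218213 + 23/40 = -8728497/40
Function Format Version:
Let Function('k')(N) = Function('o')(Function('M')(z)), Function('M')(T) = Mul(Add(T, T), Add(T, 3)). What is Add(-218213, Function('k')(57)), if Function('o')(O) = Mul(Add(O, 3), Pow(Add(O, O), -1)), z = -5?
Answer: Rational(-8728497, 40) ≈ -2.1821e+5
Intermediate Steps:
Function('M')(T) = Mul(2, T, Add(3, T)) (Function('M')(T) = Mul(Mul(2, T), Add(3, T)) = Mul(2, T, Add(3, T)))
Function('o')(O) = Mul(Rational(1, 2), Pow(O, -1), Add(3, O)) (Function('o')(O) = Mul(Add(3, O), Pow(Mul(2, O), -1)) = Mul(Add(3, O), Mul(Rational(1, 2), Pow(O, -1))) = Mul(Rational(1, 2), Pow(O, -1), Add(3, O)))
Function('k')(N) = Rational(23, 40) (Function('k')(N) = Mul(Rational(1, 2), Pow(Mul(2, -5, Add(3, -5)), -1), Add(3, Mul(2, -5, Add(3, -5)))) = Mul(Rational(1, 2), Pow(Mul(2, -5, -2), -1), Add(3, Mul(2, -5, -2))) = Mul(Rational(1, 2), Pow(20, -1), Add(3, 20)) = Mul(Rational(1, 2), Rational(1, 20), 23) = Rational(23, 40))
Add(-218213, Function('k')(57)) = Add(-218213, Rational(23, 40)) = Rational(-8728497, 40)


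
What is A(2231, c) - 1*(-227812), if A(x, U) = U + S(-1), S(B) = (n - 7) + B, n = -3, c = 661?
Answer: 228462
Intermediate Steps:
S(B) = -10 + B (S(B) = (-3 - 7) + B = -10 + B)
A(x, U) = -11 + U (A(x, U) = U + (-10 - 1) = U - 11 = -11 + U)
A(2231, c) - 1*(-227812) = (-11 + 661) - 1*(-227812) = 650 + 227812 = 228462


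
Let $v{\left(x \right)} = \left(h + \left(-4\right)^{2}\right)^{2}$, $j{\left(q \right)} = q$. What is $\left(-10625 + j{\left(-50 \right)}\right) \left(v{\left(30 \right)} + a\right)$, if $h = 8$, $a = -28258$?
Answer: $295505350$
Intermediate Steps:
$v{\left(x \right)} = 576$ ($v{\left(x \right)} = \left(8 + \left(-4\right)^{2}\right)^{2} = \left(8 + 16\right)^{2} = 24^{2} = 576$)
$\left(-10625 + j{\left(-50 \right)}\right) \left(v{\left(30 \right)} + a\right) = \left(-10625 - 50\right) \left(576 - 28258\right) = \left(-10675\right) \left(-27682\right) = 295505350$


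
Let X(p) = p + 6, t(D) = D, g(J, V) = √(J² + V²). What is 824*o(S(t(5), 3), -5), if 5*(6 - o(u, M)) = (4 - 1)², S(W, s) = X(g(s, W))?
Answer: 17304/5 ≈ 3460.8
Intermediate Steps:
X(p) = 6 + p
S(W, s) = 6 + √(W² + s²) (S(W, s) = 6 + √(s² + W²) = 6 + √(W² + s²))
o(u, M) = 21/5 (o(u, M) = 6 - (4 - 1)²/5 = 6 - ⅕*3² = 6 - ⅕*9 = 6 - 9/5 = 21/5)
824*o(S(t(5), 3), -5) = 824*(21/5) = 17304/5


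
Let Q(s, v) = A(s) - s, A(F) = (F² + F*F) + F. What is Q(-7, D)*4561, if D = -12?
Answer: 446978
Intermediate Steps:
A(F) = F + 2*F² (A(F) = (F² + F²) + F = 2*F² + F = F + 2*F²)
Q(s, v) = -s + s*(1 + 2*s) (Q(s, v) = s*(1 + 2*s) - s = -s + s*(1 + 2*s))
Q(-7, D)*4561 = (2*(-7)²)*4561 = (2*49)*4561 = 98*4561 = 446978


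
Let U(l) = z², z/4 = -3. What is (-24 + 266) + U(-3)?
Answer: 386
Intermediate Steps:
z = -12 (z = 4*(-3) = -12)
U(l) = 144 (U(l) = (-12)² = 144)
(-24 + 266) + U(-3) = (-24 + 266) + 144 = 242 + 144 = 386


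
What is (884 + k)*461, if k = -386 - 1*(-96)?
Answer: 273834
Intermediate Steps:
k = -290 (k = -386 + 96 = -290)
(884 + k)*461 = (884 - 290)*461 = 594*461 = 273834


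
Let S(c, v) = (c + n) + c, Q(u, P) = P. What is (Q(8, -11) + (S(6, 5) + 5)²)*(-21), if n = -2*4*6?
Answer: -19950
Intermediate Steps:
n = -48 (n = -8*6 = -48)
S(c, v) = -48 + 2*c (S(c, v) = (c - 48) + c = (-48 + c) + c = -48 + 2*c)
(Q(8, -11) + (S(6, 5) + 5)²)*(-21) = (-11 + ((-48 + 2*6) + 5)²)*(-21) = (-11 + ((-48 + 12) + 5)²)*(-21) = (-11 + (-36 + 5)²)*(-21) = (-11 + (-31)²)*(-21) = (-11 + 961)*(-21) = 950*(-21) = -19950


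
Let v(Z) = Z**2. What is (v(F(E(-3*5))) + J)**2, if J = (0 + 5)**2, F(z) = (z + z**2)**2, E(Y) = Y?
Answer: 3782286033340500625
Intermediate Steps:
J = 25 (J = 5**2 = 25)
(v(F(E(-3*5))) + J)**2 = (((-3*5)**2*(1 - 3*5)**2)**2 + 25)**2 = (((-15)**2*(1 - 15)**2)**2 + 25)**2 = ((225*(-14)**2)**2 + 25)**2 = ((225*196)**2 + 25)**2 = (44100**2 + 25)**2 = (1944810000 + 25)**2 = 1944810025**2 = 3782286033340500625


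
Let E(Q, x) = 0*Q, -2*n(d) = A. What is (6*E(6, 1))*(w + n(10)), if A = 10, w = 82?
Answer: 0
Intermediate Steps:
n(d) = -5 (n(d) = -½*10 = -5)
E(Q, x) = 0
(6*E(6, 1))*(w + n(10)) = (6*0)*(82 - 5) = 0*77 = 0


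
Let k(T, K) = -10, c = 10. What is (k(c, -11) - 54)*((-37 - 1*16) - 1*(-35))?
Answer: 1152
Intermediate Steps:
(k(c, -11) - 54)*((-37 - 1*16) - 1*(-35)) = (-10 - 54)*((-37 - 1*16) - 1*(-35)) = -64*((-37 - 16) + 35) = -64*(-53 + 35) = -64*(-18) = 1152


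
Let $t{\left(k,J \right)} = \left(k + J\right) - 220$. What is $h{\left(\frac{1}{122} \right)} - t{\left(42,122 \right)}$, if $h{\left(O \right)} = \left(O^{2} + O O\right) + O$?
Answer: $\frac{208407}{3721} \approx 56.008$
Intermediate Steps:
$t{\left(k,J \right)} = -220 + J + k$ ($t{\left(k,J \right)} = \left(J + k\right) - 220 = -220 + J + k$)
$h{\left(O \right)} = O + 2 O^{2}$ ($h{\left(O \right)} = \left(O^{2} + O^{2}\right) + O = 2 O^{2} + O = O + 2 O^{2}$)
$h{\left(\frac{1}{122} \right)} - t{\left(42,122 \right)} = \frac{1 + \frac{2}{122}}{122} - \left(-220 + 122 + 42\right) = \frac{1 + 2 \cdot \frac{1}{122}}{122} - -56 = \frac{1 + \frac{1}{61}}{122} + 56 = \frac{1}{122} \cdot \frac{62}{61} + 56 = \frac{31}{3721} + 56 = \frac{208407}{3721}$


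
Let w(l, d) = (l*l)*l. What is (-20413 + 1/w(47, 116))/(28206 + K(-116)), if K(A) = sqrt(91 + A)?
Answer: -3516357232764/4858784856259 + 623334970*I/4858784856259 ≈ -0.72371 + 0.00012829*I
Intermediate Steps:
w(l, d) = l**3 (w(l, d) = l**2*l = l**3)
(-20413 + 1/w(47, 116))/(28206 + K(-116)) = (-20413 + 1/(47**3))/(28206 + sqrt(91 - 116)) = (-20413 + 1/103823)/(28206 + sqrt(-25)) = (-20413 + 1/103823)/(28206 + 5*I) = -124666994*(28206 - 5*I)/4858784856259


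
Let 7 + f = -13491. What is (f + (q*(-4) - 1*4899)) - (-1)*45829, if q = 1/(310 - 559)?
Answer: 6830572/249 ≈ 27432.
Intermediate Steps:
f = -13498 (f = -7 - 13491 = -13498)
q = -1/249 (q = 1/(-249) = -1/249 ≈ -0.0040161)
(f + (q*(-4) - 1*4899)) - (-1)*45829 = (-13498 + (-1/249*(-4) - 1*4899)) - (-1)*45829 = (-13498 + (4/249 - 4899)) - 1*(-45829) = (-13498 - 1219847/249) + 45829 = -4580849/249 + 45829 = 6830572/249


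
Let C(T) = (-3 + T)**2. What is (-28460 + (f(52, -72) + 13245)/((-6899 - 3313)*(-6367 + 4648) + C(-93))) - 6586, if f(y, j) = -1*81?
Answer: -51294621205/1463637 ≈ -35046.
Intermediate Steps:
f(y, j) = -81
(-28460 + (f(52, -72) + 13245)/((-6899 - 3313)*(-6367 + 4648) + C(-93))) - 6586 = (-28460 + (-81 + 13245)/((-6899 - 3313)*(-6367 + 4648) + (-3 - 93)**2)) - 6586 = (-28460 + 13164/(-10212*(-1719) + (-96)**2)) - 6586 = (-28460 + 13164/(17554428 + 9216)) - 6586 = (-28460 + 13164/17563644) - 6586 = (-28460 + 13164*(1/17563644)) - 6586 = (-28460 + 1097/1463637) - 6586 = -41655107923/1463637 - 6586 = -51294621205/1463637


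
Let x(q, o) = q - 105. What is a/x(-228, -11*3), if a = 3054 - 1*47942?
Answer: 44888/333 ≈ 134.80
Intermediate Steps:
x(q, o) = -105 + q
a = -44888 (a = 3054 - 47942 = -44888)
a/x(-228, -11*3) = -44888/(-105 - 228) = -44888/(-333) = -44888*(-1/333) = 44888/333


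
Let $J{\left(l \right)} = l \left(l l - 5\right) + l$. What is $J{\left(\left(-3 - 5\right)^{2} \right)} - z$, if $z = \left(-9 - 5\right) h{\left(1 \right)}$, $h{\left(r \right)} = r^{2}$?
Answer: $261902$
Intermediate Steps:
$J{\left(l \right)} = l + l \left(-5 + l^{2}\right)$ ($J{\left(l \right)} = l \left(l^{2} - 5\right) + l = l \left(-5 + l^{2}\right) + l = l + l \left(-5 + l^{2}\right)$)
$z = -14$ ($z = \left(-9 - 5\right) 1^{2} = \left(-14\right) 1 = -14$)
$J{\left(\left(-3 - 5\right)^{2} \right)} - z = \left(-3 - 5\right)^{2} \left(-4 + \left(\left(-3 - 5\right)^{2}\right)^{2}\right) - -14 = \left(-8\right)^{2} \left(-4 + \left(\left(-8\right)^{2}\right)^{2}\right) + 14 = 64 \left(-4 + 64^{2}\right) + 14 = 64 \left(-4 + 4096\right) + 14 = 64 \cdot 4092 + 14 = 261888 + 14 = 261902$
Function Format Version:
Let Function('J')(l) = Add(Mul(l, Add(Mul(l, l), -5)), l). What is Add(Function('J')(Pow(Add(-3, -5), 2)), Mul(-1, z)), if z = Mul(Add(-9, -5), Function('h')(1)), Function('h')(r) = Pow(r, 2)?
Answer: 261902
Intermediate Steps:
Function('J')(l) = Add(l, Mul(l, Add(-5, Pow(l, 2)))) (Function('J')(l) = Add(Mul(l, Add(Pow(l, 2), -5)), l) = Add(Mul(l, Add(-5, Pow(l, 2))), l) = Add(l, Mul(l, Add(-5, Pow(l, 2)))))
z = -14 (z = Mul(Add(-9, -5), Pow(1, 2)) = Mul(-14, 1) = -14)
Add(Function('J')(Pow(Add(-3, -5), 2)), Mul(-1, z)) = Add(Mul(Pow(Add(-3, -5), 2), Add(-4, Pow(Pow(Add(-3, -5), 2), 2))), Mul(-1, -14)) = Add(Mul(Pow(-8, 2), Add(-4, Pow(Pow(-8, 2), 2))), 14) = Add(Mul(64, Add(-4, Pow(64, 2))), 14) = Add(Mul(64, Add(-4, 4096)), 14) = Add(Mul(64, 4092), 14) = Add(261888, 14) = 261902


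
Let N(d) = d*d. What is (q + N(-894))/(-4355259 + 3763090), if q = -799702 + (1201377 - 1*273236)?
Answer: -927675/592169 ≈ -1.5666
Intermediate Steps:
N(d) = d²
q = 128439 (q = -799702 + (1201377 - 273236) = -799702 + 928141 = 128439)
(q + N(-894))/(-4355259 + 3763090) = (128439 + (-894)²)/(-4355259 + 3763090) = (128439 + 799236)/(-592169) = 927675*(-1/592169) = -927675/592169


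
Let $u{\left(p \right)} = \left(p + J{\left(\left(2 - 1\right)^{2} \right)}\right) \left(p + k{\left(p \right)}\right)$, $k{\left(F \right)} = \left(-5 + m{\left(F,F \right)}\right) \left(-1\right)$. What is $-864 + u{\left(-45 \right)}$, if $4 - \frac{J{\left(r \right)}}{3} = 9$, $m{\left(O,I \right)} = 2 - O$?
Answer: $4356$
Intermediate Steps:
$J{\left(r \right)} = -15$ ($J{\left(r \right)} = 12 - 27 = -15$)
$k{\left(F \right)} = 3 + F$ ($k{\left(F \right)} = \left(-5 - \left(-2 + F\right)\right) \left(-1\right) = \left(-3 - F\right) \left(-1\right) = 3 + F$)
$u{\left(p \right)} = \left(-15 + p\right) \left(3 + 2 p\right)$ ($u{\left(p \right)} = \left(p - 15\right) \left(p + \left(3 + p\right)\right) = \left(-15 + p\right) \left(3 + 2 p\right)$)
$-864 + u{\left(-45 \right)} = -864 - \left(-1170 - 4050\right) = -864 + \left(-45 + 1215 + 2 \cdot 2025\right) = -864 + \left(-45 + 1215 + 4050\right) = -864 + 5220 = 4356$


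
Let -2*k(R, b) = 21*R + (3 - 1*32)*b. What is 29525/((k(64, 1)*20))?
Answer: -1181/526 ≈ -2.2452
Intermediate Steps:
k(R, b) = -21*R/2 + 29*b/2 (k(R, b) = -(21*R + (3 - 1*32)*b)/2 = -(21*R + (3 - 32)*b)/2 = -(21*R - 29*b)/2 = -(-29*b + 21*R)/2 = -21*R/2 + 29*b/2)
29525/((k(64, 1)*20)) = 29525/(((-21/2*64 + (29/2)*1)*20)) = 29525/(((-672 + 29/2)*20)) = 29525/((-1315/2*20)) = 29525/(-13150) = 29525*(-1/13150) = -1181/526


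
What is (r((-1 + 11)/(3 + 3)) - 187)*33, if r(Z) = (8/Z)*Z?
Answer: -5907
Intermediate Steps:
r(Z) = 8
(r((-1 + 11)/(3 + 3)) - 187)*33 = (8 - 187)*33 = -179*33 = -5907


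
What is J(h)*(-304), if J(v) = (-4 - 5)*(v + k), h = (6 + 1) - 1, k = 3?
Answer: 24624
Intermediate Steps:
h = 6 (h = 7 - 1 = 6)
J(v) = -27 - 9*v (J(v) = (-4 - 5)*(v + 3) = -9*(3 + v) = -27 - 9*v)
J(h)*(-304) = (-27 - 9*6)*(-304) = (-27 - 54)*(-304) = -81*(-304) = 24624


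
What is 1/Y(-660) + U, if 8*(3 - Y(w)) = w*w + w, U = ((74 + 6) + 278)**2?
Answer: 13935143554/108729 ≈ 1.2816e+5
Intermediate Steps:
U = 128164 (U = (80 + 278)**2 = 358**2 = 128164)
Y(w) = 3 - w/8 - w**2/8 (Y(w) = 3 - (w*w + w)/8 = 3 - (w**2 + w)/8 = 3 - (w + w**2)/8 = 3 + (-w/8 - w**2/8) = 3 - w/8 - w**2/8)
1/Y(-660) + U = 1/(3 - 1/8*(-660) - 1/8*(-660)**2) + 128164 = 1/(3 + 165/2 - 1/8*435600) + 128164 = 1/(3 + 165/2 - 54450) + 128164 = 1/(-108729/2) + 128164 = -2/108729 + 128164 = 13935143554/108729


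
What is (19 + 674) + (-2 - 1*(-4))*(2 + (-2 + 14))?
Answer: 721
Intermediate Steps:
(19 + 674) + (-2 - 1*(-4))*(2 + (-2 + 14)) = 693 + (-2 + 4)*(2 + 12) = 693 + 2*14 = 693 + 28 = 721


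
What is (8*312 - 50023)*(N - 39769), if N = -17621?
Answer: 2727574530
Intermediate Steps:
(8*312 - 50023)*(N - 39769) = (8*312 - 50023)*(-17621 - 39769) = (2496 - 50023)*(-57390) = -47527*(-57390) = 2727574530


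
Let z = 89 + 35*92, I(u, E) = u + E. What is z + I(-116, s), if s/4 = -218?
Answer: 2321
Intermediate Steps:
s = -872 (s = 4*(-218) = -872)
I(u, E) = E + u
z = 3309 (z = 89 + 3220 = 3309)
z + I(-116, s) = 3309 + (-872 - 116) = 3309 - 988 = 2321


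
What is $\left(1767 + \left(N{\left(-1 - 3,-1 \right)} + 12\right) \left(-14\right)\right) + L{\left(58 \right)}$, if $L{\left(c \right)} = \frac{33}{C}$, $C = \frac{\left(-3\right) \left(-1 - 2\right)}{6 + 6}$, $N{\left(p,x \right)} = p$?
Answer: $1699$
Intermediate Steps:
$C = \frac{3}{4}$ ($C = \frac{\left(-3\right) \left(-3\right)}{12} = \frac{1}{12} \cdot 9 = \frac{3}{4} \approx 0.75$)
$L{\left(c \right)} = 44$ ($L{\left(c \right)} = \frac{33}{\frac{3}{4}} = 33 \cdot \frac{4}{3} = 44$)
$\left(1767 + \left(N{\left(-1 - 3,-1 \right)} + 12\right) \left(-14\right)\right) + L{\left(58 \right)} = \left(1767 + \left(\left(-1 - 3\right) + 12\right) \left(-14\right)\right) + 44 = \left(1767 + \left(-4 + 12\right) \left(-14\right)\right) + 44 = \left(1767 + 8 \left(-14\right)\right) + 44 = \left(1767 - 112\right) + 44 = 1655 + 44 = 1699$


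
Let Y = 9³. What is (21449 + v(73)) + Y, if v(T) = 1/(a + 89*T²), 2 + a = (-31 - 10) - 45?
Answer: 10516652355/474193 ≈ 22178.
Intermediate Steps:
a = -88 (a = -2 + ((-31 - 10) - 45) = -2 + (-41 - 45) = -2 - 86 = -88)
v(T) = 1/(-88 + 89*T²)
Y = 729
(21449 + v(73)) + Y = (21449 + 1/(-88 + 89*73²)) + 729 = (21449 + 1/(-88 + 89*5329)) + 729 = (21449 + 1/(-88 + 474281)) + 729 = (21449 + 1/474193) + 729 = 10170965658/474193 + 729 = 10516652355/474193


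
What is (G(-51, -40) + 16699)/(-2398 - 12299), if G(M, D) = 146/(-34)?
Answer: -283810/249849 ≈ -1.1359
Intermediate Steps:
G(M, D) = -73/17 (G(M, D) = 146*(-1/34) = -73/17)
(G(-51, -40) + 16699)/(-2398 - 12299) = (-73/17 + 16699)/(-2398 - 12299) = (283810/17)/(-14697) = (283810/17)*(-1/14697) = -283810/249849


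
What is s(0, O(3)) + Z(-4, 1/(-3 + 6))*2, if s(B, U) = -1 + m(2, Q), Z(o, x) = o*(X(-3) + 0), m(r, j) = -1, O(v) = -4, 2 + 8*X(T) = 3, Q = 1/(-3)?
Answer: -3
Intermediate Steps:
Q = -⅓ ≈ -0.33333
X(T) = ⅛ (X(T) = -¼ + (⅛)*3 = -¼ + 3/8 = ⅛)
Z(o, x) = o/8 (Z(o, x) = o*(⅛ + 0) = o*(⅛) = o/8)
s(B, U) = -2 (s(B, U) = -1 - 1 = -2)
s(0, O(3)) + Z(-4, 1/(-3 + 6))*2 = -2 + ((⅛)*(-4))*2 = -2 - ½*2 = -2 - 1 = -3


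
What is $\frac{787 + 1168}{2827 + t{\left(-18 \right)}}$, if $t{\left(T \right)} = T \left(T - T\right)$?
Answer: $\frac{1955}{2827} \approx 0.69155$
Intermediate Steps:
$t{\left(T \right)} = 0$ ($t{\left(T \right)} = T 0 = 0$)
$\frac{787 + 1168}{2827 + t{\left(-18 \right)}} = \frac{787 + 1168}{2827 + 0} = \frac{1955}{2827}$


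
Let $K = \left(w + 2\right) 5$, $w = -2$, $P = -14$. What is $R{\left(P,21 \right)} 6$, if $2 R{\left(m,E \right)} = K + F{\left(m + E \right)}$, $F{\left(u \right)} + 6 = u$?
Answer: $3$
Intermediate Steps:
$F{\left(u \right)} = -6 + u$
$K = 0$ ($K = \left(-2 + 2\right) 5 = 0 \cdot 5 = 0$)
$R{\left(m,E \right)} = -3 + \frac{E}{2} + \frac{m}{2}$ ($R{\left(m,E \right)} = \frac{0 - \left(6 - E - m\right)}{2} = \frac{0 + \left(-6 + E + m\right)}{2} = \frac{-6 + E + m}{2} = -3 + \frac{E}{2} + \frac{m}{2}$)
$R{\left(P,21 \right)} 6 = \left(-3 + \frac{1}{2} \cdot 21 + \frac{1}{2} \left(-14\right)\right) 6 = \left(-3 + \frac{21}{2} - 7\right) 6 = \frac{1}{2} \cdot 6 = 3$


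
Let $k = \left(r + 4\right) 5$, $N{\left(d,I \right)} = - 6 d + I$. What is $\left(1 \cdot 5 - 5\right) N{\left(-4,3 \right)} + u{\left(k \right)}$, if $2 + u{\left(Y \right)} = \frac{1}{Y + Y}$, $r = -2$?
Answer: $- \frac{39}{20} \approx -1.95$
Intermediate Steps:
$N{\left(d,I \right)} = I - 6 d$
$k = 10$ ($k = \left(-2 + 4\right) 5 = 2 \cdot 5 = 10$)
$u{\left(Y \right)} = -2 + \frac{1}{2 Y}$ ($u{\left(Y \right)} = -2 + \frac{1}{Y + Y} = -2 + \frac{1}{2 Y}$)
$\left(1 \cdot 5 - 5\right) N{\left(-4,3 \right)} + u{\left(k \right)} = \left(1 \cdot 5 - 5\right) \left(3 - -24\right) - \left(2 - \frac{1}{2 \cdot 10}\right) = \left(5 - 5\right) \left(3 + 24\right) + \left(-2 + \frac{1}{2} \cdot \frac{1}{10}\right) = 0 \cdot 27 + \left(-2 + \frac{1}{20}\right) = 0 - \frac{39}{20} = - \frac{39}{20}$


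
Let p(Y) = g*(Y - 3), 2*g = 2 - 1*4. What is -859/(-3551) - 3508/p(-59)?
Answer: -6201825/110081 ≈ -56.339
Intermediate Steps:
g = -1 (g = (2 - 1*4)/2 = (2 - 4)/2 = (½)*(-2) = -1)
p(Y) = 3 - Y (p(Y) = -(Y - 3) = -(-3 + Y) = 3 - Y)
-859/(-3551) - 3508/p(-59) = -859/(-3551) - 3508/(3 - 1*(-59)) = -859*(-1/3551) - 3508/(3 + 59) = 859/3551 - 3508/62 = 859/3551 - 3508*1/62 = 859/3551 - 1754/31 = -6201825/110081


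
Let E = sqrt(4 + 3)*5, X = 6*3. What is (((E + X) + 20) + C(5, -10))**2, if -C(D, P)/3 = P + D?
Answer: 2984 + 530*sqrt(7) ≈ 4386.3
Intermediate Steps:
C(D, P) = -3*D - 3*P (C(D, P) = -3*(P + D) = -3*(D + P) = -3*D - 3*P)
X = 18
E = 5*sqrt(7) (E = sqrt(7)*5 = 5*sqrt(7) ≈ 13.229)
(((E + X) + 20) + C(5, -10))**2 = (((5*sqrt(7) + 18) + 20) + (-3*5 - 3*(-10)))**2 = (((18 + 5*sqrt(7)) + 20) + (-15 + 30))**2 = ((38 + 5*sqrt(7)) + 15)**2 = (53 + 5*sqrt(7))**2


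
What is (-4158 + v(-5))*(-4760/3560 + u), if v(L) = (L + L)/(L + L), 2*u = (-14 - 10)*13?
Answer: 58210471/89 ≈ 6.5405e+5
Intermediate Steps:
u = -156 (u = ((-14 - 10)*13)/2 = (-24*13)/2 = (1/2)*(-312) = -156)
v(L) = 1 (v(L) = (2*L)/((2*L)) = (2*L)*(1/(2*L)) = 1)
(-4158 + v(-5))*(-4760/3560 + u) = (-4158 + 1)*(-4760/3560 - 156) = -4157*(-4760*1/3560 - 156) = -4157*(-119/89 - 156) = -4157*(-14003/89) = 58210471/89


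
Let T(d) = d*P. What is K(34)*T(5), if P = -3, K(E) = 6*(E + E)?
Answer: -6120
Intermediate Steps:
K(E) = 12*E (K(E) = 6*(2*E) = 12*E)
T(d) = -3*d (T(d) = d*(-3) = -3*d)
K(34)*T(5) = (12*34)*(-3*5) = 408*(-15) = -6120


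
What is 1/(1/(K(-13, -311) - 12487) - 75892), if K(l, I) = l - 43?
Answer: -12543/951913357 ≈ -1.3177e-5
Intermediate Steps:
K(l, I) = -43 + l
1/(1/(K(-13, -311) - 12487) - 75892) = 1/(1/((-43 - 13) - 12487) - 75892) = 1/(1/(-56 - 12487) - 75892) = 1/(1/(-12543) - 75892) = 1/(-1/12543 - 75892) = 1/(-951913357/12543) = -12543/951913357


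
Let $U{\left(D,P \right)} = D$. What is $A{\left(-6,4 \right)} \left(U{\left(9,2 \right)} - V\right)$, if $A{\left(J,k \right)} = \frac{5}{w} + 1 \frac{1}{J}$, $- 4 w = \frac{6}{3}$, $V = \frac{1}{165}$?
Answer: $- \frac{45262}{495} \approx -91.438$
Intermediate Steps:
$V = \frac{1}{165} \approx 0.0060606$
$w = - \frac{1}{2}$ ($w = - \frac{6 \cdot \frac{1}{3}}{4} = \left(- \frac{1}{4}\right) 2 = - \frac{1}{2} \approx -0.5$)
$A{\left(J,k \right)} = -10 + \frac{1}{J}$ ($A{\left(J,k \right)} = \frac{5}{- \frac{1}{2}} + 1 \frac{1}{J} = 5 \left(-2\right) + \frac{1}{J} = -10 + \frac{1}{J}$)
$A{\left(-6,4 \right)} \left(U{\left(9,2 \right)} - V\right) = \left(-10 + \frac{1}{-6}\right) \left(9 - \frac{1}{165}\right) = \left(-10 - \frac{1}{6}\right) \left(9 - \frac{1}{165}\right) = \left(- \frac{61}{6}\right) \frac{1484}{165} = - \frac{45262}{495}$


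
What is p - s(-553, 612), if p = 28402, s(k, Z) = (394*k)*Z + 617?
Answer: 133371569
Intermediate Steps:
s(k, Z) = 617 + 394*Z*k (s(k, Z) = 394*Z*k + 617 = 617 + 394*Z*k)
p - s(-553, 612) = 28402 - (617 + 394*612*(-553)) = 28402 - (617 - 133343784) = 28402 - 1*(-133343167) = 28402 + 133343167 = 133371569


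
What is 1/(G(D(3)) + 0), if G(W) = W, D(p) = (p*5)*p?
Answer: 1/45 ≈ 0.022222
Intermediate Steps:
D(p) = 5*p² (D(p) = (5*p)*p = 5*p²)
1/(G(D(3)) + 0) = 1/(5*3² + 0) = 1/(5*9 + 0) = 1/(45 + 0) = 1/45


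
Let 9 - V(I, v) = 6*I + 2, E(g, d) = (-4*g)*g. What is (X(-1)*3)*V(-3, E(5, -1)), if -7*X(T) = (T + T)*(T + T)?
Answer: -300/7 ≈ -42.857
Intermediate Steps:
E(g, d) = -4*g²
V(I, v) = 7 - 6*I (V(I, v) = 9 - (6*I + 2) = 9 - (2 + 6*I) = 9 + (-2 - 6*I) = 7 - 6*I)
X(T) = -4*T²/7 (X(T) = -(T + T)*(T + T)/7 = -2*T*2*T/7 = -4*T²/7)
(X(-1)*3)*V(-3, E(5, -1)) = (-4/7*(-1)²*3)*(7 - 6*(-3)) = (-4/7*1*3)*(7 + 18) = -4/7*3*25 = -12/7*25 = -300/7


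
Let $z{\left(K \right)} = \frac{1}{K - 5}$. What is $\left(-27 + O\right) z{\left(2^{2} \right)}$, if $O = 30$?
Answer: $-3$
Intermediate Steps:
$z{\left(K \right)} = \frac{1}{-5 + K}$
$\left(-27 + O\right) z{\left(2^{2} \right)} = \frac{-27 + 30}{-5 + 2^{2}} = \frac{3}{-5 + 4} = \frac{3}{-1} = 3 \left(-1\right) = -3$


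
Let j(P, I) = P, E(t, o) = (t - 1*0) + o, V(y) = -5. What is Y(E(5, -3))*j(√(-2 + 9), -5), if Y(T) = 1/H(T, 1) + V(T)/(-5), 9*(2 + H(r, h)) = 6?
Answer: √7/4 ≈ 0.66144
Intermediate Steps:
H(r, h) = -4/3 (H(r, h) = -2 + (⅑)*6 = -2 + ⅔ = -4/3)
E(t, o) = o + t (E(t, o) = (t + 0) + o = t + o = o + t)
Y(T) = ¼ (Y(T) = 1/(-4/3) - 5/(-5) = 1*(-¾) - 5*(-⅕) = -¾ + 1 = ¼)
Y(E(5, -3))*j(√(-2 + 9), -5) = √(-2 + 9)/4 = √7/4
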